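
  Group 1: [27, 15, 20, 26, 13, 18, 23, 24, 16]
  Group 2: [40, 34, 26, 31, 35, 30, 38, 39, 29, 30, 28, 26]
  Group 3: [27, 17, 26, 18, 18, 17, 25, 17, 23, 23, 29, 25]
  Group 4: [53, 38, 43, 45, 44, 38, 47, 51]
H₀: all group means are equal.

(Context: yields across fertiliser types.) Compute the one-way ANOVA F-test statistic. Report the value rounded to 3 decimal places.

Group means [20.22, 32.17, 22.08, 44.88], grand mean 29.073
SSB = Σnᵢ(x̄ᵢ−x̄)² = 3403.767; SSW = ΣΣ(x−x̄ᵢ)² = 895.014
MSB = 3403.767/3 = 1134.5889; MSW = 895.014/37 = 24.1896
F = MSB/MSW = 46.9041
df = (3, 37)

test statistic = 46.904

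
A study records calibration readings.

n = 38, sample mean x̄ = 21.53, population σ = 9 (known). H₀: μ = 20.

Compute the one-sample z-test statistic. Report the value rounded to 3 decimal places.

SE = σ/√n = 9/√38 = 1.4600
z = (x̄−μ₀)/SE = (21.53−20)/1.4600 = 1.0480

test statistic = 1.048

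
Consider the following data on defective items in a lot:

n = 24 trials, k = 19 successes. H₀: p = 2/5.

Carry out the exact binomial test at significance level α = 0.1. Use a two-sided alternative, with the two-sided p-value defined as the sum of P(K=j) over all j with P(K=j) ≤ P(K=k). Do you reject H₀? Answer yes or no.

Exact binomial: n=24, k=19, p₀=2/5=0.4000
P(X=j) = C(n,j)·p₀^j·(1−p₀)^(n−j); p = Σ P(X=j) over j with P(X=j) ≤ P(X=19)
p-value (two-sided) = 0.00019
At α=0.1: p < α → reject H₀

reject H₀: yes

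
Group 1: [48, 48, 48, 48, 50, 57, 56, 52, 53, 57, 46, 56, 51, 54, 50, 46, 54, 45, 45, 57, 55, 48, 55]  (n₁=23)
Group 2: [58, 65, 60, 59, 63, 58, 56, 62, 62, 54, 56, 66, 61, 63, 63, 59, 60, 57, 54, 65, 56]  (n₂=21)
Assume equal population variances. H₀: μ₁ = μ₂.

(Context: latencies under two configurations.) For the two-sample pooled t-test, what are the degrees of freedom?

degrees of freedom = 42

df = n₁ + n₂ − 2 = 23 + 21 − 2 = 42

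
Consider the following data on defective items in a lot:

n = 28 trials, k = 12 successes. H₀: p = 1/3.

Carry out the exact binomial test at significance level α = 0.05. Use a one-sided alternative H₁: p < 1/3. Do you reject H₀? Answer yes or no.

reject H₀: no

Exact binomial: n=28, k=12, p₀=1/3=0.3333
P(X≤12) from Σ C(n,i)·p₀^i·(1−p₀)^(n−i)
p-value (one-sided, H₁ less) = 0.89608
At α=0.05: p ≥ α → fail to reject H₀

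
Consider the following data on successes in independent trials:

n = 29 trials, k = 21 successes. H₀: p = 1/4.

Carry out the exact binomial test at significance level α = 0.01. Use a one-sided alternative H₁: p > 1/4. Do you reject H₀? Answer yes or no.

reject H₀: yes

Exact binomial: n=29, k=21, p₀=1/4=0.2500
P(X≥21) from Σ C(n,i)·p₀^i·(1−p₀)^(n−i)
p-value (one-sided, H₁ greater) = 0.00000
At α=0.01: p < α → reject H₀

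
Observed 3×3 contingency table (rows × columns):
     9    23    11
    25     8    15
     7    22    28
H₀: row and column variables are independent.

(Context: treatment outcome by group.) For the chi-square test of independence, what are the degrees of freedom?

df = (r−1)(c−1) = (3−1)·(3−1) = 4

degrees of freedom = 4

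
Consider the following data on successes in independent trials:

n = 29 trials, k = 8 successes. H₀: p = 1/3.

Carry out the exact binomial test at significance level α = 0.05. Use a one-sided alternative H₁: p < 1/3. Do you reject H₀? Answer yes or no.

reject H₀: no

Exact binomial: n=29, k=8, p₀=1/3=0.3333
P(X≤8) from Σ C(n,i)·p₀^i·(1−p₀)^(n−i)
p-value (one-sided, H₁ less) = 0.32973
At α=0.05: p ≥ α → fail to reject H₀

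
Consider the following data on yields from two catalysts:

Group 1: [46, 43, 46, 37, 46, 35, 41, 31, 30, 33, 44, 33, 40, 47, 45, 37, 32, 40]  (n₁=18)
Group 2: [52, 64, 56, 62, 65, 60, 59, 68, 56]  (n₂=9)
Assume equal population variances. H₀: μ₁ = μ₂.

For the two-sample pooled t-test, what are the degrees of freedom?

df = n₁ + n₂ − 2 = 18 + 9 − 2 = 25

degrees of freedom = 25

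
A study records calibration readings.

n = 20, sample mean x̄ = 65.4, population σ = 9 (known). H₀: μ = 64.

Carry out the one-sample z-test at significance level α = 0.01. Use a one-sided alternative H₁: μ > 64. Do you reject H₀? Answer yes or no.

reject H₀: no

SE = σ/√n = 9/√20 = 2.0125
z = (x̄−μ₀)/SE = (65.4−64)/2.0125 = 0.6957
p-value (one-sided, H₁ greater) = 0.24332
At α=0.01: p ≥ α → fail to reject H₀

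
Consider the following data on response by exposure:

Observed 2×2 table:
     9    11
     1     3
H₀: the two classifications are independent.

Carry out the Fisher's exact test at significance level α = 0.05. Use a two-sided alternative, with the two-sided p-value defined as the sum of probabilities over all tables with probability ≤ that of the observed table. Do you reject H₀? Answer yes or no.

Margins: r₁=20, r₂=4, c₁=10, c₂=14, n=24
p_obs = C(20,9)·C(4,1)/C(24,10); sum pmf over tables with pmf ≤ p_obs
p-value (two-sided) = 0.61462
At α=0.05: p ≥ α → fail to reject H₀

reject H₀: no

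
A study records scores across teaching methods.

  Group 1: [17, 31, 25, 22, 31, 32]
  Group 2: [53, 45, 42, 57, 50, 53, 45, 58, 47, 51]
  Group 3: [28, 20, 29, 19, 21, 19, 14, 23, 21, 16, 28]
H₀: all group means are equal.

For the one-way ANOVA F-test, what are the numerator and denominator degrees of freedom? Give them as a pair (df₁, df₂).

k = 3 groups, N = 27 total
df = (k−1, N−k) = (3−1, 27−3) = (2, 24)

degrees of freedom = [2, 24]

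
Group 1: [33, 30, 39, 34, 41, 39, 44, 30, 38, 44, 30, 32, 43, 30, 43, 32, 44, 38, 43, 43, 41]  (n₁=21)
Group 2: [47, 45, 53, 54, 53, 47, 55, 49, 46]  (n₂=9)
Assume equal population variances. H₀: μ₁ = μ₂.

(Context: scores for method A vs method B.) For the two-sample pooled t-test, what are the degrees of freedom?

df = n₁ + n₂ − 2 = 21 + 9 − 2 = 28

degrees of freedom = 28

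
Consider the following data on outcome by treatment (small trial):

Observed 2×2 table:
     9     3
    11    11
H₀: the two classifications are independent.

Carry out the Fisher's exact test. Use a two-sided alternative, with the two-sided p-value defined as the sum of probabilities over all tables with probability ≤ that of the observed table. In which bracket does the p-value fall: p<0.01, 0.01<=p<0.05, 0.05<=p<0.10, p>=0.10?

Margins: r₁=12, r₂=22, c₁=20, c₂=14, n=34
p_obs = C(12,9)·C(22,11)/C(34,20); sum pmf over tables with pmf ≤ p_obs
p-value (two-sided) = 0.27476
→ bracket: p>=0.10

p-value bracket: p>=0.10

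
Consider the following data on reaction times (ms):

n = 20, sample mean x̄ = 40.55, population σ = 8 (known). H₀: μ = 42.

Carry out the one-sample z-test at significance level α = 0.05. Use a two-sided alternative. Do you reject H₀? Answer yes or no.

reject H₀: no

SE = σ/√n = 8/√20 = 1.7889
z = (x̄−μ₀)/SE = (40.55−42)/1.7889 = -0.8106
p-value (two-sided) = 0.41761
At α=0.05: p ≥ α → fail to reject H₀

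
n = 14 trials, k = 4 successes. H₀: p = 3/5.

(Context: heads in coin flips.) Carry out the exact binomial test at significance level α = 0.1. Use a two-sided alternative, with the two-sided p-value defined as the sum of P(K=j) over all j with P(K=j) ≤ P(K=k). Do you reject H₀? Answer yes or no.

Exact binomial: n=14, k=4, p₀=3/5=0.6000
P(X=j) = C(n,j)·p₀^j·(1−p₀)^(n−j); p = Σ P(X=j) over j with P(X=j) ≤ P(X=4)
p-value (two-sided) = 0.02561
At α=0.1: p < α → reject H₀

reject H₀: yes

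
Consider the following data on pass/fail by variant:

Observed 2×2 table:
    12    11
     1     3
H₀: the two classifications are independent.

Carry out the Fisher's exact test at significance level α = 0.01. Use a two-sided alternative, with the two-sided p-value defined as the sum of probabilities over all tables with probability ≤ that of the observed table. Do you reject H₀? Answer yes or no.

Margins: r₁=23, r₂=4, c₁=13, c₂=14, n=27
p_obs = C(23,12)·C(4,1)/C(27,13); sum pmf over tables with pmf ≤ p_obs
p-value (two-sided) = 0.59556
At α=0.01: p ≥ α → fail to reject H₀

reject H₀: no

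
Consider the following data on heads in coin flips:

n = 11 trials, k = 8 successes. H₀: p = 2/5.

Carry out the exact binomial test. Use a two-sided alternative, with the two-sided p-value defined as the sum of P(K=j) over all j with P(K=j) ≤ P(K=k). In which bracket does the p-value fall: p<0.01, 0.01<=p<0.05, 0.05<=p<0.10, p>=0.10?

Exact binomial: n=11, k=8, p₀=2/5=0.4000
P(X=j) = C(n,j)·p₀^j·(1−p₀)^(n−j); p = Σ P(X=j) over j with P(X=j) ≤ P(X=8)
p-value (two-sided) = 0.03291
→ bracket: 0.01<=p<0.05

p-value bracket: 0.01<=p<0.05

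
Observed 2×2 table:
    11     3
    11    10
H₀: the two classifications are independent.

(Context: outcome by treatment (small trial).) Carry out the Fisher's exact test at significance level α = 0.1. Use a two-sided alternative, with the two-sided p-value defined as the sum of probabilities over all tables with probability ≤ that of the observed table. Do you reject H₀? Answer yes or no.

Margins: r₁=14, r₂=21, c₁=22, c₂=13, n=35
p_obs = C(14,11)·C(21,11)/C(35,22); sum pmf over tables with pmf ≤ p_obs
p-value (two-sided) = 0.16209
At α=0.1: p ≥ α → fail to reject H₀

reject H₀: no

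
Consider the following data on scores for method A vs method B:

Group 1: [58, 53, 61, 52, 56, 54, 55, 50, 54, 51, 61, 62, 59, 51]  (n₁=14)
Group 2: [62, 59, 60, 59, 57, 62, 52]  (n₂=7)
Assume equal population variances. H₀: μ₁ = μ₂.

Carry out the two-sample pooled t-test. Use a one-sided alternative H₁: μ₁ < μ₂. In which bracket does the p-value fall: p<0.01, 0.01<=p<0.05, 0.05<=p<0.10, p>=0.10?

x̄₁=55.500, s₁=4.071, n₁=14
x̄₂=58.714, s₂=3.450, n₂=7
s_p² = [13·4.071² + 6·3.450²]/19 = 15.1015
SE = √(s_p²·(1/14+1/7)) = 1.7989
t = (55.500−58.714)/1.7989 = -1.7868
df = 19
p-value (one-sided, H₁ less) = 0.04497
→ bracket: 0.01<=p<0.05

p-value bracket: 0.01<=p<0.05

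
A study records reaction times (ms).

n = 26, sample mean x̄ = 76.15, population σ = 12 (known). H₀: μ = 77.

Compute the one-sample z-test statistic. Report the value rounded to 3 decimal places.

test statistic = -0.361

SE = σ/√n = 12/√26 = 2.3534
z = (x̄−μ₀)/SE = (76.15−77)/2.3534 = -0.3612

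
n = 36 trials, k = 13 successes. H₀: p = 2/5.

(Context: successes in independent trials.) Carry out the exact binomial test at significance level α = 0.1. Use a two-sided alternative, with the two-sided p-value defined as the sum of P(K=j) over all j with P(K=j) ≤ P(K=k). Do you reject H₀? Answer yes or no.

Exact binomial: n=36, k=13, p₀=2/5=0.4000
P(X=j) = C(n,j)·p₀^j·(1−p₀)^(n−j); p = Σ P(X=j) over j with P(X=j) ≤ P(X=13)
p-value (two-sided) = 0.73472
At α=0.1: p ≥ α → fail to reject H₀

reject H₀: no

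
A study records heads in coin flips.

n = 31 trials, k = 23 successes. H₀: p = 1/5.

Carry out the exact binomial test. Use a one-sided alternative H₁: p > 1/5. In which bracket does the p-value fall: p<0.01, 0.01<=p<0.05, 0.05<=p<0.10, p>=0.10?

Exact binomial: n=31, k=23, p₀=1/5=0.2000
P(X≥23) from Σ C(n,i)·p₀^i·(1−p₀)^(n−i)
p-value (one-sided, H₁ greater) = 0.00000
→ bracket: p<0.01

p-value bracket: p<0.01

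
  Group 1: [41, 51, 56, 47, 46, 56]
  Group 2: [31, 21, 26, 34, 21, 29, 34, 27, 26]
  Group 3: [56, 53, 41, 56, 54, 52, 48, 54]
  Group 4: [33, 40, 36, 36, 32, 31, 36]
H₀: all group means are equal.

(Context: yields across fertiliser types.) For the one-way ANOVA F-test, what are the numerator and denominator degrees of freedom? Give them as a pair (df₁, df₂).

degrees of freedom = [3, 26]

k = 4 groups, N = 30 total
df = (k−1, N−k) = (4−1, 30−4) = (3, 26)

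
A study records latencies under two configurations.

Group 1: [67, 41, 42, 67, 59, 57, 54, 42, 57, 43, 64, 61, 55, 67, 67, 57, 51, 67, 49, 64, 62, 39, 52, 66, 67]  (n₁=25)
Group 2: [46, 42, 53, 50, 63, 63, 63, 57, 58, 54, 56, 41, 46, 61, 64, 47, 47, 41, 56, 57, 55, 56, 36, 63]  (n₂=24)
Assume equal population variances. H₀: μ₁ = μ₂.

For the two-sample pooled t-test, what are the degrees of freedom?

df = n₁ + n₂ − 2 = 25 + 24 − 2 = 47

degrees of freedom = 47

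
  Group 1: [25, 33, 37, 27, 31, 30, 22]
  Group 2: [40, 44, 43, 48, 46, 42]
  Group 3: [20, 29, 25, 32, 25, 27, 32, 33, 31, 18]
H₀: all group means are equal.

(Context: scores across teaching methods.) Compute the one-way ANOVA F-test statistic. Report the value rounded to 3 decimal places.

test statistic = 25.612

Group means [29.29, 43.83, 27.20], grand mean 32.174
SSB = Σnᵢ(x̄ᵢ−x̄)² = 1121.442; SSW = ΣΣ(x−x̄ᵢ)² = 437.862
MSB = 1121.442/2 = 560.7212; MSW = 437.862/20 = 21.8931
F = MSB/MSW = 25.6118
df = (2, 20)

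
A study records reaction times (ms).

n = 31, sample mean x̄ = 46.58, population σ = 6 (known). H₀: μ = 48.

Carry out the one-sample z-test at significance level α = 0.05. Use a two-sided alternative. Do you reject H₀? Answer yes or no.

reject H₀: no

SE = σ/√n = 6/√31 = 1.0776
z = (x̄−μ₀)/SE = (46.58−48)/1.0776 = -1.3177
p-value (two-sided) = 0.18760
At α=0.05: p ≥ α → fail to reject H₀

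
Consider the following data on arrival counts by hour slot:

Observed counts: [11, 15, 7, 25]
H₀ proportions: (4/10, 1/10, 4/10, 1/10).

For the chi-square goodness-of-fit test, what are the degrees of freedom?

degrees of freedom = 3

df = k − 1 = 4 − 1 = 3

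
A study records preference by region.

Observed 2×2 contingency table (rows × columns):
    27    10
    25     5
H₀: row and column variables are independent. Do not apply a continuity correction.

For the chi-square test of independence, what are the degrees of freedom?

degrees of freedom = 1

df = (r−1)(c−1) = (2−1)·(2−1) = 1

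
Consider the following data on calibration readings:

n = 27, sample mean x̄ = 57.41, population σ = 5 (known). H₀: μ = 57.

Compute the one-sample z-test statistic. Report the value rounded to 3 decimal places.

SE = σ/√n = 5/√27 = 0.9623
z = (x̄−μ₀)/SE = (57.41−57)/0.9623 = 0.4261

test statistic = 0.426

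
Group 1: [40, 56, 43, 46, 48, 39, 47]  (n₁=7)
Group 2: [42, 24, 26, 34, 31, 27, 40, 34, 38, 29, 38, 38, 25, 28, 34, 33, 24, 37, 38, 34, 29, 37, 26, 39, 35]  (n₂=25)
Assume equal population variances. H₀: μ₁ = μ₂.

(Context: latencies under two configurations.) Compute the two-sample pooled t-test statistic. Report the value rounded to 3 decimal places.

x̄₁=45.571, s₁=5.740, n₁=7
x̄₂=32.800, s₂=5.500, n₂=25
s_p² = [6·5.740² + 24·5.500²]/30 = 30.7905
SE = √(s_p²·(1/7+1/25)) = 2.3728
t = (45.571−32.800)/2.3728 = 5.3824
df = 30

test statistic = 5.382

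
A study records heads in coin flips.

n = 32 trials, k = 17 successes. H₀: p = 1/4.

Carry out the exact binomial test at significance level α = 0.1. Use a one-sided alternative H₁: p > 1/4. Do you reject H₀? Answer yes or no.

reject H₀: yes

Exact binomial: n=32, k=17, p₀=1/4=0.2500
P(X≥17) from Σ C(n,i)·p₀^i·(1−p₀)^(n−i)
p-value (one-sided, H₁ greater) = 0.00060
At α=0.1: p < α → reject H₀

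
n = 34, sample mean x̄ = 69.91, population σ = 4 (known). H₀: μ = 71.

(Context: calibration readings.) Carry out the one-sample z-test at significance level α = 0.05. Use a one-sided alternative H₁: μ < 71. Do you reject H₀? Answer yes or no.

SE = σ/√n = 4/√34 = 0.6860
z = (x̄−μ₀)/SE = (69.91−71)/0.6860 = -1.5889
p-value (one-sided, H₁ less) = 0.05604
At α=0.05: p ≥ α → fail to reject H₀

reject H₀: no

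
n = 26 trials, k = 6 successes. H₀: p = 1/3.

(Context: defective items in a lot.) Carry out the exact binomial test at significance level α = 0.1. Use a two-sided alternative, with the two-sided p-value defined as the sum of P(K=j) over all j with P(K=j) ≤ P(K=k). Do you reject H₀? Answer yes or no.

reject H₀: no

Exact binomial: n=26, k=6, p₀=1/3=0.3333
P(X=j) = C(n,j)·p₀^j·(1−p₀)^(n−j); p = Σ P(X=j) over j with P(X=j) ≤ P(X=6)
p-value (two-sided) = 0.30553
At α=0.1: p ≥ α → fail to reject H₀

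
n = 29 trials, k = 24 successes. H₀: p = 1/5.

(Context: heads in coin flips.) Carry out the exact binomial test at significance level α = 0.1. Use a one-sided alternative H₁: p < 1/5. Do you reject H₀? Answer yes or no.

Exact binomial: n=29, k=24, p₀=1/5=0.2000
P(X≤24) from Σ C(n,i)·p₀^i·(1−p₀)^(n−i)
p-value (one-sided, H₁ less) = 1.00000
At α=0.1: p ≥ α → fail to reject H₀

reject H₀: no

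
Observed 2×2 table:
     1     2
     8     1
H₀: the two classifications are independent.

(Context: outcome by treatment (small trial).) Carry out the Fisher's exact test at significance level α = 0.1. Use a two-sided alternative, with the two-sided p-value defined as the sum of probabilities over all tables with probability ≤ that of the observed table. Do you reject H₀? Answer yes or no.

reject H₀: no

Margins: r₁=3, r₂=9, c₁=9, c₂=3, n=12
p_obs = C(3,1)·C(9,8)/C(12,9); sum pmf over tables with pmf ≤ p_obs
p-value (two-sided) = 0.12727
At α=0.1: p ≥ α → fail to reject H₀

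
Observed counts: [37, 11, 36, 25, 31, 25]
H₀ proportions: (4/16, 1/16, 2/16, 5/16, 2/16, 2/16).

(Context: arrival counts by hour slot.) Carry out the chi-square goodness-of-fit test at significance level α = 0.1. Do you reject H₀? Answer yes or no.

reject H₀: yes

n = 165; E_i = n·p_i = [41.25, 10.31, 20.62, 51.56, 20.62, 20.62]
χ² = (37−41.25)²/41.25 + (11−10.31)²/10.31 + (36−20.62)²/20.62 + (25−51.56)²/51.56 + (31−20.62)²/20.62 + (25−20.62)²/20.62 = 31.7758
df = 5
p-value (upper-tail) = 0.00001
At α=0.1: p < α → reject H₀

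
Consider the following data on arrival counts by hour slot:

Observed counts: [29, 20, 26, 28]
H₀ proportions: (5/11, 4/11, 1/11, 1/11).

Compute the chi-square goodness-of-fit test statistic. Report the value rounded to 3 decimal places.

n = 103; E_i = n·p_i = [46.82, 37.45, 9.36, 9.36]
χ² = (29−46.82)²/46.82 + (20−37.45)²/37.45 + (26−9.36)²/9.36 + (28−9.36)²/9.36 = 81.5650
df = 3

test statistic = 81.565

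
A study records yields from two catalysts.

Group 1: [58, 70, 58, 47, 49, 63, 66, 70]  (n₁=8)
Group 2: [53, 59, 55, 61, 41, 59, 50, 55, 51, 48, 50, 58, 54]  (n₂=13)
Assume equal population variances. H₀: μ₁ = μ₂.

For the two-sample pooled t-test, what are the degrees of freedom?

df = n₁ + n₂ − 2 = 8 + 13 − 2 = 19

degrees of freedom = 19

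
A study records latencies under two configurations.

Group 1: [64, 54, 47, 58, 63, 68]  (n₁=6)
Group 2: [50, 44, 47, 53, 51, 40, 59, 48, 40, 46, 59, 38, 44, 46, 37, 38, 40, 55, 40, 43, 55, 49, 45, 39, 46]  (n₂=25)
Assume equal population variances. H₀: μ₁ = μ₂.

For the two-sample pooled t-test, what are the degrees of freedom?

degrees of freedom = 29

df = n₁ + n₂ − 2 = 6 + 25 − 2 = 29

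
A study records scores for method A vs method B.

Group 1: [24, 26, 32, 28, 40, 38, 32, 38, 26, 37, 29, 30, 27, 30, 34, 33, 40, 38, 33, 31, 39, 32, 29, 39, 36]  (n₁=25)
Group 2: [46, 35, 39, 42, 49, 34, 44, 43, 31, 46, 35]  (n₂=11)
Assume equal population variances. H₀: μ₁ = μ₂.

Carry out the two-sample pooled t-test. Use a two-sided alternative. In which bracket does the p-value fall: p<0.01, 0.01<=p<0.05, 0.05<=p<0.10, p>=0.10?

p-value bracket: p<0.01

x̄₁=32.840, s₁=4.862, n₁=25
x̄₂=40.364, s₂=5.904, n₂=11
s_p² = [24·4.862² + 10·5.904²]/34 = 26.9384
SE = √(s_p²·(1/25+1/11)) = 1.8779
t = (32.840−40.364)/1.8779 = -4.0064
df = 34
p-value (two-sided) = 0.00032
→ bracket: p<0.01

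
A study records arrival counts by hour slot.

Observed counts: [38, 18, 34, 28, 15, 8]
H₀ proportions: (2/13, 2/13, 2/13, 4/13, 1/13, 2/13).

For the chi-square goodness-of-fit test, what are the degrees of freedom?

df = k − 1 = 6 − 1 = 5

degrees of freedom = 5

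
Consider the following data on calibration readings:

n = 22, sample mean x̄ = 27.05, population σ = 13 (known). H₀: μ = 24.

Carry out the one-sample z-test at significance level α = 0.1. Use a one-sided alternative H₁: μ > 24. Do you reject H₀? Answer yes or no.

SE = σ/√n = 13/√22 = 2.7716
z = (x̄−μ₀)/SE = (27.05−24)/2.7716 = 1.1004
p-value (one-sided, H₁ greater) = 0.13557
At α=0.1: p ≥ α → fail to reject H₀

reject H₀: no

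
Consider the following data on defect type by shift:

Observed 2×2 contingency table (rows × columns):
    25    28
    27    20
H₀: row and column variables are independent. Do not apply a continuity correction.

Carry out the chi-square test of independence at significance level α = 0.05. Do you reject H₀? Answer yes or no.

reject H₀: no

Row totals [53, 47], col totals [52, 48], n=100
χ² = (25−27.56)²/27.56 + (28−25.44)²/25.44 + (27−24.44)²/24.44 + (20−22.56)²/22.56 = 1.0541
df = 1
p-value (upper-tail) = 0.30458
At α=0.05: p ≥ α → fail to reject H₀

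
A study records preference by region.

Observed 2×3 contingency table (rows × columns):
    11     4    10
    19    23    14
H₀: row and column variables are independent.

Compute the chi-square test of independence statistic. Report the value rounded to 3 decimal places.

Row totals [25, 56], col totals [30, 27, 24], n=81
χ² = (11−9.26)²/9.26 + (4−8.33)²/8.33 + (10−7.41)²/7.41 + (19−20.74)²/20.74 + (23−18.67)²/18.67 + (14−16.59)²/16.59 = 5.0451
df = 2

test statistic = 5.045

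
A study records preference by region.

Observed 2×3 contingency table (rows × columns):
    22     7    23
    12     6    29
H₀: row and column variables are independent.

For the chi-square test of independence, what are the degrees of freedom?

df = (r−1)(c−1) = (2−1)·(3−1) = 2

degrees of freedom = 2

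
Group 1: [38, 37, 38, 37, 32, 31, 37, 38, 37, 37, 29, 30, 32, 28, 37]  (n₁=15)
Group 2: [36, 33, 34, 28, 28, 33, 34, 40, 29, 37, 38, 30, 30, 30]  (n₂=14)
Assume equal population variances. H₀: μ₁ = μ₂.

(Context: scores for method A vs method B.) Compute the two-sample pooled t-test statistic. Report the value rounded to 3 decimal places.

x̄₁=34.533, s₁=3.701, n₁=15
x̄₂=32.857, s₂=3.860, n₂=14
s_p² = [14·3.701² + 13·3.860²]/27 = 14.2758
SE = √(s_p²·(1/15+1/14)) = 1.4041
t = (34.533−32.857)/1.4041 = 1.1938
df = 27

test statistic = 1.194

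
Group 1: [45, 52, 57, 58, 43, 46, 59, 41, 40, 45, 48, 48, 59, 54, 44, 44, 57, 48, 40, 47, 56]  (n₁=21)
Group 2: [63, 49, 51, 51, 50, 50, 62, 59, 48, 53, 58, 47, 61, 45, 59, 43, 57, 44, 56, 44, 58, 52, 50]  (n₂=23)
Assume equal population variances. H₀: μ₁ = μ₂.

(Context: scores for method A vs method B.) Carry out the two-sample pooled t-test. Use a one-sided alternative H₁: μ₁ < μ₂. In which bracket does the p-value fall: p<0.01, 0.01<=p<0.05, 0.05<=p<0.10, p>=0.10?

x̄₁=49.095, s₁=6.526, n₁=21
x̄₂=52.609, s₂=6.133, n₂=23
s_p² = [20·6.526² + 22·6.133²]/42 = 39.9830
SE = √(s_p²·(1/21+1/23)) = 1.9085
t = (49.095−52.609)/1.9085 = -1.8410
df = 42
p-value (one-sided, H₁ less) = 0.03635
→ bracket: 0.01<=p<0.05

p-value bracket: 0.01<=p<0.05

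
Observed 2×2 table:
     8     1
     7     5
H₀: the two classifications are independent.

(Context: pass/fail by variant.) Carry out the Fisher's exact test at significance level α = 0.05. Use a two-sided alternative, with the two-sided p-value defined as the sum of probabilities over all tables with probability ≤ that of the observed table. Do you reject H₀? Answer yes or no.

Margins: r₁=9, r₂=12, c₁=15, c₂=6, n=21
p_obs = C(9,8)·C(12,7)/C(21,15); sum pmf over tables with pmf ≤ p_obs
p-value (two-sided) = 0.17780
At α=0.05: p ≥ α → fail to reject H₀

reject H₀: no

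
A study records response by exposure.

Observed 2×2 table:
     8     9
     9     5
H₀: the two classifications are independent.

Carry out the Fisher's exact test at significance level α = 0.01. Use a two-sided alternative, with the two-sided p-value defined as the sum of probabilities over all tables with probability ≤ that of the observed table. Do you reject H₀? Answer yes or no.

reject H₀: no

Margins: r₁=17, r₂=14, c₁=17, c₂=14, n=31
p_obs = C(17,8)·C(14,9)/C(31,17); sum pmf over tables with pmf ≤ p_obs
p-value (two-sided) = 0.47301
At α=0.01: p ≥ α → fail to reject H₀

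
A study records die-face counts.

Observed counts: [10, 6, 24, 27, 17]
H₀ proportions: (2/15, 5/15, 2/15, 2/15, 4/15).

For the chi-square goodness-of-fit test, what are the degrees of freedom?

df = k − 1 = 5 − 1 = 4

degrees of freedom = 4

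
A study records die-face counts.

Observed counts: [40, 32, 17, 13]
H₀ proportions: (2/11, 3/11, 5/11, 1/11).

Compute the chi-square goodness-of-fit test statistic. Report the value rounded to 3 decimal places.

test statistic = 45.544

n = 102; E_i = n·p_i = [18.55, 27.82, 46.36, 9.27]
χ² = (40−18.55)²/18.55 + (32−27.82)²/27.82 + (17−46.36)²/46.36 + (13−9.27)²/9.27 = 45.5438
df = 3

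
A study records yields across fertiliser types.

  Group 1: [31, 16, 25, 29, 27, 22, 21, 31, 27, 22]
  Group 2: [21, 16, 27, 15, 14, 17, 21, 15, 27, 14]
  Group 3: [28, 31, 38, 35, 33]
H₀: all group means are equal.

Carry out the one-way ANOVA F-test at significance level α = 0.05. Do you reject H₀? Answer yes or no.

Group means [25.10, 18.70, 33.00], grand mean 24.120
SSB = Σnᵢ(x̄ᵢ−x̄)² = 697.640; SSW = ΣΣ(x−x̄ᵢ)² = 499.000
MSB = 697.640/2 = 348.8200; MSW = 499.000/22 = 22.6818
F = MSB/MSW = 15.3788
df = (2, 22)
p-value (upper-tail) = 0.00007
At α=0.05: p < α → reject H₀

reject H₀: yes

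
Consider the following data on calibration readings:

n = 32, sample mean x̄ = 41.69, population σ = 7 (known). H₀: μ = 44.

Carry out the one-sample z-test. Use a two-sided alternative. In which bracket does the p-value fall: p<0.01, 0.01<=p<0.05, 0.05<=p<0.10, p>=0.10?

p-value bracket: 0.05<=p<0.10

SE = σ/√n = 7/√32 = 1.2374
z = (x̄−μ₀)/SE = (41.69−44)/1.2374 = -1.8668
p-value (two-sided) = 0.06193
→ bracket: 0.05<=p<0.10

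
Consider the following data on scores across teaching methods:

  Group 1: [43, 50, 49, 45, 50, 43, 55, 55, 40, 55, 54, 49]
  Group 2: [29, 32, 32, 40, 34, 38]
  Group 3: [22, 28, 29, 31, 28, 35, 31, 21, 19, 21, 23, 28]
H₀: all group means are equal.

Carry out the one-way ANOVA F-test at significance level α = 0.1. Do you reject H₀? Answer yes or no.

Group means [49.00, 34.17, 26.33], grand mean 36.967
SSB = Σnᵢ(x̄ᵢ−x̄)² = 3141.467; SSW = ΣΣ(x−x̄ᵢ)² = 663.500
MSB = 3141.467/2 = 1570.7333; MSW = 663.500/27 = 24.5741
F = MSB/MSW = 63.9183
df = (2, 27)
p-value (upper-tail) = 0.00000
At α=0.1: p < α → reject H₀

reject H₀: yes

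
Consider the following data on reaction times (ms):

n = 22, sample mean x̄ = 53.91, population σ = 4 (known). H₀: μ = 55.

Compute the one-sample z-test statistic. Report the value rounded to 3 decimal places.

SE = σ/√n = 4/√22 = 0.8528
z = (x̄−μ₀)/SE = (53.91−55)/0.8528 = -1.2781

test statistic = -1.278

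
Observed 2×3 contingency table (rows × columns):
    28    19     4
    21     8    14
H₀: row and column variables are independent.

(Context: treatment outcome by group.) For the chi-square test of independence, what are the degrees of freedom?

degrees of freedom = 2

df = (r−1)(c−1) = (2−1)·(3−1) = 2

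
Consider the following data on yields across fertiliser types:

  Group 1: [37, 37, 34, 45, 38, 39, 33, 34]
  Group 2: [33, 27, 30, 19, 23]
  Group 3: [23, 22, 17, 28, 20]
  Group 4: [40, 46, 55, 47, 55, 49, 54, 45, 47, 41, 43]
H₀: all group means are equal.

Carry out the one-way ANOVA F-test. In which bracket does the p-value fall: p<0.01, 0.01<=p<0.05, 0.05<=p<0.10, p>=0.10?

Group means [37.12, 26.40, 22.00, 47.45], grand mean 36.586
SSB = Σnᵢ(x̄ᵢ−x̄)² = 2884.232; SSW = ΣΣ(x−x̄ᵢ)² = 576.802
MSB = 2884.232/3 = 961.4107; MSW = 576.802/25 = 23.0721
F = MSB/MSW = 41.6699
df = (3, 25)
p-value (upper-tail) = 0.00000
→ bracket: p<0.01

p-value bracket: p<0.01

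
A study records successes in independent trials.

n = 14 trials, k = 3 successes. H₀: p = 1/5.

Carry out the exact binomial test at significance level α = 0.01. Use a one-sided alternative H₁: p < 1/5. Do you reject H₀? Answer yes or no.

reject H₀: no

Exact binomial: n=14, k=3, p₀=1/5=0.2000
P(X≤3) from Σ C(n,i)·p₀^i·(1−p₀)^(n−i)
p-value (one-sided, H₁ less) = 0.69819
At α=0.01: p ≥ α → fail to reject H₀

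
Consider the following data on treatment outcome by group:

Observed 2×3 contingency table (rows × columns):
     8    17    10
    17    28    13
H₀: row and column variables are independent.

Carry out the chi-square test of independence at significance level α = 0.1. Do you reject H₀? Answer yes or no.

reject H₀: no

Row totals [35, 58], col totals [25, 45, 23], n=93
χ² = (8−9.41)²/9.41 + (17−16.94)²/16.94 + (10−8.66)²/8.66 + (17−15.59)²/15.59 + (28−28.06)²/28.06 + (13−14.34)²/14.34 = 0.6732
df = 2
p-value (upper-tail) = 0.71420
At α=0.1: p ≥ α → fail to reject H₀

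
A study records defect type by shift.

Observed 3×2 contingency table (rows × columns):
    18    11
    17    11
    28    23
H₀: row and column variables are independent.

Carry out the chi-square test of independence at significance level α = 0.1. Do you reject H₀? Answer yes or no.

Row totals [29, 28, 51], col totals [63, 45], n=108
χ² = (18−16.92)²/16.92 + (11−12.08)²/12.08 + (17−16.33)²/16.33 + (11−11.67)²/11.67 + (28−29.75)²/29.75 + (23−21.25)²/21.25 = 0.4789
df = 2
p-value (upper-tail) = 0.78707
At α=0.1: p ≥ α → fail to reject H₀

reject H₀: no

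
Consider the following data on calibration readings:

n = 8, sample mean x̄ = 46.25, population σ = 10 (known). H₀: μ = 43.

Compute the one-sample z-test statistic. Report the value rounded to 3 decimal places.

SE = σ/√n = 10/√8 = 3.5355
z = (x̄−μ₀)/SE = (46.25−43)/3.5355 = 0.9192

test statistic = 0.919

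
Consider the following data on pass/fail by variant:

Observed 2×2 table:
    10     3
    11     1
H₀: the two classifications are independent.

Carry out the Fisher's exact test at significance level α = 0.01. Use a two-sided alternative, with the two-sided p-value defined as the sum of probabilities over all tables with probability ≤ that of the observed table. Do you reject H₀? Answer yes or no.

reject H₀: no

Margins: r₁=13, r₂=12, c₁=21, c₂=4, n=25
p_obs = C(13,10)·C(12,11)/C(25,21); sum pmf over tables with pmf ≤ p_obs
p-value (two-sided) = 0.59304
At α=0.01: p ≥ α → fail to reject H₀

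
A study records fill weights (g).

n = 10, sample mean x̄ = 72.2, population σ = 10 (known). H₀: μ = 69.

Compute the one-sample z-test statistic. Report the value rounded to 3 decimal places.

test statistic = 1.012

SE = σ/√n = 10/√10 = 3.1623
z = (x̄−μ₀)/SE = (72.2−69)/3.1623 = 1.0119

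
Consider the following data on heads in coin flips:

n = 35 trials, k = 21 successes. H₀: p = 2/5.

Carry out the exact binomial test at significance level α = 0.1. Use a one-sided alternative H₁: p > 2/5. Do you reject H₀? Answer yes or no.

Exact binomial: n=35, k=21, p₀=2/5=0.4000
P(X≥21) from Σ C(n,i)·p₀^i·(1−p₀)^(n−i)
p-value (one-sided, H₁ greater) = 0.01326
At α=0.1: p < α → reject H₀

reject H₀: yes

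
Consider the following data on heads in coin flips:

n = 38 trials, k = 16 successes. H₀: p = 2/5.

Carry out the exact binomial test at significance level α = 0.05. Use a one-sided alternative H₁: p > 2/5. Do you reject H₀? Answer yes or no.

reject H₀: no

Exact binomial: n=38, k=16, p₀=2/5=0.4000
P(X≥16) from Σ C(n,i)·p₀^i·(1−p₀)^(n−i)
p-value (one-sided, H₁ greater) = 0.45614
At α=0.05: p ≥ α → fail to reject H₀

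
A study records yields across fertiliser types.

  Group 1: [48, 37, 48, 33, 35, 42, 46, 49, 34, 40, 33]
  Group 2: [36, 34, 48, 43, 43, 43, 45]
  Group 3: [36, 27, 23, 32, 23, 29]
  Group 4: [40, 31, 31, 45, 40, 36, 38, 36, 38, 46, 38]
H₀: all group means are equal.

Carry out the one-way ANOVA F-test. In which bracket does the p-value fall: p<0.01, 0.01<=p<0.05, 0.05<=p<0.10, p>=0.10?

p-value bracket: p<0.01

Group means [40.45, 41.71, 28.33, 38.09], grand mean 37.886
SSB = Σnᵢ(x̄ᵢ−x̄)² = 723.145; SSW = ΣΣ(x−x̄ᵢ)² = 920.398
MSB = 723.145/3 = 241.0482; MSW = 920.398/31 = 29.6903
F = MSB/MSW = 8.1188
df = (3, 31)
p-value (upper-tail) = 0.00039
→ bracket: p<0.01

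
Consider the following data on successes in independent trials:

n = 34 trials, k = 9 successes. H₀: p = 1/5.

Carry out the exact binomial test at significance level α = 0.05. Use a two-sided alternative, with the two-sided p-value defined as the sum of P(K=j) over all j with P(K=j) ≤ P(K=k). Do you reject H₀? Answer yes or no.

Exact binomial: n=34, k=9, p₀=1/5=0.2000
P(X=j) = C(n,j)·p₀^j·(1−p₀)^(n−j); p = Σ P(X=j) over j with P(X=j) ≤ P(X=9)
p-value (two-sided) = 0.38876
At α=0.05: p ≥ α → fail to reject H₀

reject H₀: no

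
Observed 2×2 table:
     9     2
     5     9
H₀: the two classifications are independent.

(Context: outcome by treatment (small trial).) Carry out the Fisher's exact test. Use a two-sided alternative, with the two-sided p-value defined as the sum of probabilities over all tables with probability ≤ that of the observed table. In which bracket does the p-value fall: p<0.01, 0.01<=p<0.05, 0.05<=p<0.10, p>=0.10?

p-value bracket: 0.01<=p<0.05

Margins: r₁=11, r₂=14, c₁=14, c₂=11, n=25
p_obs = C(11,9)·C(14,5)/C(25,14); sum pmf over tables with pmf ≤ p_obs
p-value (two-sided) = 0.04189
→ bracket: 0.01<=p<0.05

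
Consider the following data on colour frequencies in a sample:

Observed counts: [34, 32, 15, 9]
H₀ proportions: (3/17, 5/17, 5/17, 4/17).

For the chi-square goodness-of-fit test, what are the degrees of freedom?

df = k − 1 = 4 − 1 = 3

degrees of freedom = 3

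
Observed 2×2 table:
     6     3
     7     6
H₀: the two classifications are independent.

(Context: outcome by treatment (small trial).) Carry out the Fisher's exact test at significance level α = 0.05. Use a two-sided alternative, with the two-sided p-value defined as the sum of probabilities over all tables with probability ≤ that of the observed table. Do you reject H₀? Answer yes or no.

Margins: r₁=9, r₂=13, c₁=13, c₂=9, n=22
p_obs = C(9,6)·C(13,7)/C(22,13); sum pmf over tables with pmf ≤ p_obs
p-value (two-sided) = 0.67399
At α=0.05: p ≥ α → fail to reject H₀

reject H₀: no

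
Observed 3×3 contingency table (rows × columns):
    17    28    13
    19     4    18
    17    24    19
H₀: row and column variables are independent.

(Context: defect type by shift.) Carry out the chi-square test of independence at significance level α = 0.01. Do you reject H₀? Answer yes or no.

Row totals [58, 41, 60], col totals [53, 56, 50], n=159
χ² = (17−19.33)²/19.33 + (28−20.43)²/20.43 + (13−18.24)²/18.24 + (19−13.67)²/13.67 + (4−14.44)²/14.44 + (18−12.89)²/12.89 + (17−20.00)²/20.00 + (24−21.13)²/21.13 + (19−18.87)²/18.87 = 17.0860
df = 4
p-value (upper-tail) = 0.00186
At α=0.01: p < α → reject H₀

reject H₀: yes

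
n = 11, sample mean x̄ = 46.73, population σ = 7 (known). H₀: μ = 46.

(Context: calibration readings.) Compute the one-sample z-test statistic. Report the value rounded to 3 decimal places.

SE = σ/√n = 7/√11 = 2.1106
z = (x̄−μ₀)/SE = (46.73−46)/2.1106 = 0.3459

test statistic = 0.346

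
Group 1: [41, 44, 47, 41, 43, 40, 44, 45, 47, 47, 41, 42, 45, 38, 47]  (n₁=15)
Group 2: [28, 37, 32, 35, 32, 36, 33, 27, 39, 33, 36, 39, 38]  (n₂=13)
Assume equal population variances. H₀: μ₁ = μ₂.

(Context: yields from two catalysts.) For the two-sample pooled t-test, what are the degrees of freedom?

df = n₁ + n₂ − 2 = 15 + 13 − 2 = 26

degrees of freedom = 26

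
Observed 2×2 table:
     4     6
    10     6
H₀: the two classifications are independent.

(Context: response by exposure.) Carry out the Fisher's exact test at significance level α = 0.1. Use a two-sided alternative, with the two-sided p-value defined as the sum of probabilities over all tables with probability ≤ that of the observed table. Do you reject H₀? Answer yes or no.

reject H₀: no

Margins: r₁=10, r₂=16, c₁=14, c₂=12, n=26
p_obs = C(10,4)·C(16,10)/C(26,14); sum pmf over tables with pmf ≤ p_obs
p-value (two-sided) = 0.42164
At α=0.1: p ≥ α → fail to reject H₀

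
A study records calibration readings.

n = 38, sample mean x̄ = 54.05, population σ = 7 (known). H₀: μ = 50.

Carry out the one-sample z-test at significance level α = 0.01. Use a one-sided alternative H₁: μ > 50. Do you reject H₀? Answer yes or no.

reject H₀: yes

SE = σ/√n = 7/√38 = 1.1355
z = (x̄−μ₀)/SE = (54.05−50)/1.1355 = 3.5666
p-value (one-sided, H₁ greater) = 0.00018
At α=0.01: p < α → reject H₀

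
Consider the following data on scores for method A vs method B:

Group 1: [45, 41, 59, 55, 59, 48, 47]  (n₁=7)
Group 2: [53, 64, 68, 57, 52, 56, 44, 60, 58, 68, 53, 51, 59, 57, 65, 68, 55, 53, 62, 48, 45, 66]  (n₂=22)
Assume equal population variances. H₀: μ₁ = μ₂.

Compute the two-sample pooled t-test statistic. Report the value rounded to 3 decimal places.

x̄₁=50.571, s₁=7.115, n₁=7
x̄₂=57.364, s₂=7.241, n₂=22
s_p² = [6·7.115² + 21·7.241²]/27 = 52.0298
SE = √(s_p²·(1/7+1/22)) = 3.1301
t = (50.571−57.364)/3.1301 = -2.1699
df = 27

test statistic = -2.170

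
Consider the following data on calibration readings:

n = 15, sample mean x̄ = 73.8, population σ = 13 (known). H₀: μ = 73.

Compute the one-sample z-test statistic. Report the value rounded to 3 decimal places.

test statistic = 0.238

SE = σ/√n = 13/√15 = 3.3566
z = (x̄−μ₀)/SE = (73.8−73)/3.3566 = 0.2383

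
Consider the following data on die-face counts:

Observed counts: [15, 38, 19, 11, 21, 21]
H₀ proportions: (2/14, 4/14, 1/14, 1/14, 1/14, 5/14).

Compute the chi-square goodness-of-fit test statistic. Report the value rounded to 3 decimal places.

n = 125; E_i = n·p_i = [17.86, 35.71, 8.93, 8.93, 8.93, 44.64]
χ² = (15−17.86)²/17.86 + (38−35.71)²/35.71 + (19−8.93)²/8.93 + (11−8.93)²/8.93 + (21−8.93)²/8.93 + (21−44.64)²/44.64 = 41.2864
df = 5

test statistic = 41.286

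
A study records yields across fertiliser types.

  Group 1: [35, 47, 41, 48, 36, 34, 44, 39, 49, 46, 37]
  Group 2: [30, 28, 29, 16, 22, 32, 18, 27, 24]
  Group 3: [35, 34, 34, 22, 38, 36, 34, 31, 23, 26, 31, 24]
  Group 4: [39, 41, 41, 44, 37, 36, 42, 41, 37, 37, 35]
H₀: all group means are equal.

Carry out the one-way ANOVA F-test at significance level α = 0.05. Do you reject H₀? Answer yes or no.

reject H₀: yes

Group means [41.45, 25.11, 30.67, 39.09], grand mean 34.419
SSB = Σnᵢ(x̄ᵢ−x̄)² = 1733.273; SSW = ΣΣ(x−x̄ᵢ)² = 971.192
MSB = 1733.273/3 = 577.7577; MSW = 971.192/39 = 24.9024
F = MSB/MSW = 23.2009
df = (3, 39)
p-value (upper-tail) = 0.00000
At α=0.05: p < α → reject H₀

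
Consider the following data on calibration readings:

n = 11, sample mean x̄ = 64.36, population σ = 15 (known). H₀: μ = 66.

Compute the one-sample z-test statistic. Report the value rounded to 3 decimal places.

test statistic = -0.363

SE = σ/√n = 15/√11 = 4.5227
z = (x̄−μ₀)/SE = (64.36−66)/4.5227 = -0.3626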